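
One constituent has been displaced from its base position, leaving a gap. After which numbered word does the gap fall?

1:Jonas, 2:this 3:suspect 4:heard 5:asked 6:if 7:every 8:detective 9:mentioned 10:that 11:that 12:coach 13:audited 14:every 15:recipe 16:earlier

4

The displaced element is "Jonas" (word 1).
It is linked across 1 clause boundary (Ø).
It functions as the subject of "asked", so the gap sits immediately after word 4 ("heard").
Base order: This suspect heard that Jonas asked if every detective mentioned that that coach audited every recipe earlier.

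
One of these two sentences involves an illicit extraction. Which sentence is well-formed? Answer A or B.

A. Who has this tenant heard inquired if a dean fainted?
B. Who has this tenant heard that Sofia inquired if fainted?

In B, the wh-phrase is extracted from inside a wh-island (introduced by "if"), which blocks movement.
In A, the extraction path crosses only that-complement boundaries, which are transparent.
So A is grammatical.

A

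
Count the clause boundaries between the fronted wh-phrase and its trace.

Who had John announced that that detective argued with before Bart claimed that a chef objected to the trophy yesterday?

1

"who" is extracted from the PP object of "argued".
Boundaries crossed, outermost first: [that] — 1 in total.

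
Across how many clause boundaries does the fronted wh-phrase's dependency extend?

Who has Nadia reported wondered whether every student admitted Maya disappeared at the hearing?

1

"who" is extracted from the subject of "wondered".
Boundaries crossed, outermost first: [Ø] — 1 in total.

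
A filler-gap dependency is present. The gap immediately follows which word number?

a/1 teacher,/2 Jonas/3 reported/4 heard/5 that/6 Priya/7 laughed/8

4

The displaced element is "a teacher" (word 2).
It is linked across 1 clause boundary (Ø).
It functions as the subject of "heard", so the gap sits immediately after word 4 ("reported").
Base order: Jonas reported that a teacher heard that Priya laughed.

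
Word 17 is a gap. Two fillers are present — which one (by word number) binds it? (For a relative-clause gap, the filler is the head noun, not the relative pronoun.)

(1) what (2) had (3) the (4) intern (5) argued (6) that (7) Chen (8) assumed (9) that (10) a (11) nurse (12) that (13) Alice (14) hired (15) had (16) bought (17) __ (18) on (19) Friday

The marked gap is the direct object of "bought".
Its filler is the fronted wh-phrase "what", at word 1.
(The other dependency links word 11 to a gap after word 14.)

1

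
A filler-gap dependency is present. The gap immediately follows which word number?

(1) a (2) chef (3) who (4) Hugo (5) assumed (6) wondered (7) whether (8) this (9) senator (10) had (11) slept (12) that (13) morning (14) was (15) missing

5

The displaced element is "a chef" (word 2).
It is linked across 1 clause boundary (Ø).
It functions as the subject of "wondered", so the gap sits immediately after word 5 ("assumed").
Base order: Hugo assumed that a chef wondered whether this senator had slept that morning.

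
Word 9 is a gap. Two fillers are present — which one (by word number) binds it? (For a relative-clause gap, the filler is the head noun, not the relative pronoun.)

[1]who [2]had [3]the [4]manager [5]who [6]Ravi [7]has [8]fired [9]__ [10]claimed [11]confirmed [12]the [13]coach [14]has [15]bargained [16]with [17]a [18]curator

4

The marked gap is inside the relative clause, the direct object of "fired".
Its filler is the head noun "manager" (via "who"), at word 4.
(The other dependency links word 1 to a gap after word 10.)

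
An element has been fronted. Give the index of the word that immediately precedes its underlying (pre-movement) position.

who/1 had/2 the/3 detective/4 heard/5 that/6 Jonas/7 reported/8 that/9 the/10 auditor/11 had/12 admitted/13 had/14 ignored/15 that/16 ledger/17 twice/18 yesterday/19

13

The displaced element is "who" (word 1).
It is linked across 3 clause boundaries (that → that → Ø).
It functions as the subject of "ignored", so the gap sits immediately after word 13 ("admitted").
Base order: The detective had heard that Jonas reported that the auditor had admitted that who had ignored that ledger twice yesterday.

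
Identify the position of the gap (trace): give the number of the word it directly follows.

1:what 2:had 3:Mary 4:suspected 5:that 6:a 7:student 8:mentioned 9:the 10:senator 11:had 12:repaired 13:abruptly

12

The displaced element is "what" (word 1).
It is linked across 2 clause boundaries (that → Ø).
It functions as the direct object of "repaired", so the gap sits immediately after word 12 ("repaired").
Base order: Mary had suspected that a student mentioned the senator had repaired what abruptly.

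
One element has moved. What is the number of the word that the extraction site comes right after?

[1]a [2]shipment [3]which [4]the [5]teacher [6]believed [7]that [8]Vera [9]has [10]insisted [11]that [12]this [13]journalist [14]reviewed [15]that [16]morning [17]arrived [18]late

The displaced element is "a shipment" (word 2).
It is linked across 2 clause boundaries (that → that).
It functions as the direct object of "reviewed", so the gap sits immediately after word 14 ("reviewed").
Base order: The teacher believed that Vera has insisted that this journalist reviewed a shipment that morning.

14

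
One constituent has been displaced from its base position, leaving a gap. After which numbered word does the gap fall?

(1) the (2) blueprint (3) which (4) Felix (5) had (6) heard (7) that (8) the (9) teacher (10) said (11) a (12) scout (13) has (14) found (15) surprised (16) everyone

The displaced element is "the blueprint" (word 2).
It is linked across 2 clause boundaries (that → Ø).
It functions as the direct object of "found", so the gap sits immediately after word 14 ("found").
Base order: Felix had heard that the teacher said a scout has found the blueprint.

14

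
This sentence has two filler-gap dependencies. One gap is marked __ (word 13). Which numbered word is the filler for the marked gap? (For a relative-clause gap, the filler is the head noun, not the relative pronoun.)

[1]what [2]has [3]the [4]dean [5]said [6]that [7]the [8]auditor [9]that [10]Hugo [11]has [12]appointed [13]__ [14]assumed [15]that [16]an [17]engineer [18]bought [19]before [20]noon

8

The marked gap is inside the relative clause, the direct object of "appointed".
Its filler is the head noun "auditor" (via "that"), at word 8.
(The other dependency links word 1 to a gap after word 18.)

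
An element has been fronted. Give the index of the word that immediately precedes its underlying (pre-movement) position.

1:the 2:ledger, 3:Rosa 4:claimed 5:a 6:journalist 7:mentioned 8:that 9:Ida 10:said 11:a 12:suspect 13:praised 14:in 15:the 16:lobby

The displaced element is "the ledger" (word 2).
It is linked across 3 clause boundaries (Ø → that → Ø).
It functions as the direct object of "praised", so the gap sits immediately after word 13 ("praised").
Base order: Rosa claimed a journalist mentioned that Ida said a suspect praised the ledger in the lobby.

13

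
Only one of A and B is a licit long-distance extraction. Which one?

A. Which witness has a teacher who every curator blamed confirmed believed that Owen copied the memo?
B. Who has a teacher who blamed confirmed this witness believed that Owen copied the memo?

A

In B, the wh-phrase is extracted from inside a complex-NP island (relative clause) (introduced by "who"), which blocks movement.
In A, the extraction path crosses only that-complement boundaries, which are transparent.
So A is grammatical.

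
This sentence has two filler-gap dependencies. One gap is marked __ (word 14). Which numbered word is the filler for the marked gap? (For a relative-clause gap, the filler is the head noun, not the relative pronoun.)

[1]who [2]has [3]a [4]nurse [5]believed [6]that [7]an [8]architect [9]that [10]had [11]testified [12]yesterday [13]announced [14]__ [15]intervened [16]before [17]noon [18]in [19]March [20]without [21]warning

The marked gap is the subject of "intervened".
Its filler is the fronted wh-phrase "who", at word 1.
(The other dependency links word 8 to a gap after word 9.)

1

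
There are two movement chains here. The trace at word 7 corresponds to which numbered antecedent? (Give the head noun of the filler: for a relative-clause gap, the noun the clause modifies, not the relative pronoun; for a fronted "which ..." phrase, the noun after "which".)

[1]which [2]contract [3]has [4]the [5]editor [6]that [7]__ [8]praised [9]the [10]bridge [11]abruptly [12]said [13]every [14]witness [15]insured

5

The marked gap is inside the relative clause, the subject of "praised".
Its filler is the head noun "editor" (via "that"), at word 5.
(The other dependency links word 2 to a gap after word 15.)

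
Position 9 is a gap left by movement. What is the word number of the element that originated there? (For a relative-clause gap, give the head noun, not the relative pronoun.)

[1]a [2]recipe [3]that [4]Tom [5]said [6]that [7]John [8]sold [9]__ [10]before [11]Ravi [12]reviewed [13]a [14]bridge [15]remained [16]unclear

The gap at 9 is the object of "sold", inside a relative clause.
The relative pronoun is "that" (word 3); it is bound by the head noun immediately before it.
Its filler is the head noun "recipe", at word 2.

2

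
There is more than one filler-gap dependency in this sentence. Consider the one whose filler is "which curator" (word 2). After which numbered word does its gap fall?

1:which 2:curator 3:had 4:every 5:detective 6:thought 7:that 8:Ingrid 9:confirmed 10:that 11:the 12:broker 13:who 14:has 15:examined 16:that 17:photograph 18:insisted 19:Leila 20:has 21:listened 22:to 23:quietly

22

The displaced element is "which curator" (word 2).
It is linked across 3 clause boundaries (that → that → Ø).
It functions as the object of the preposition "to" of "listened", so the gap sits immediately after word 22 ("to").
Base order: Every detective had thought that Ingrid confirmed that the broker who has examined that photograph insisted Leila has listened to which curator quietly.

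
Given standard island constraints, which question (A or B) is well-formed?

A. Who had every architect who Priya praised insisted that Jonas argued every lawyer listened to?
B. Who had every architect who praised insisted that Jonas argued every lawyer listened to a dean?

In B, the wh-phrase is extracted from inside a complex-NP island (relative clause) (introduced by "who"), which blocks movement.
In A, the extraction path crosses only that-complement boundaries, which are transparent.
So A is grammatical.

A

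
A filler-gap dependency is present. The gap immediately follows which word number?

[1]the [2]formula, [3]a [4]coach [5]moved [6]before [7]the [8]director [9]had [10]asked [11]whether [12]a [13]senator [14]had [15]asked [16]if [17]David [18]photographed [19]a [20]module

The displaced element is "the formula" (word 2).
It functions as the direct object of "moved", so the gap sits immediately after word 5 ("moved").
Base order: A coach moved the formula before the director had asked whether a senator had asked if David photographed a module.

5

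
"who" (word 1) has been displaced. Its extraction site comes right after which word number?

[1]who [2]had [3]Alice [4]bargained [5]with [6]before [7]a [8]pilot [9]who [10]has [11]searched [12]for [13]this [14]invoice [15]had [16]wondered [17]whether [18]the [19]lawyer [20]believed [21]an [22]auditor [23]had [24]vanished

The displaced element is "who" (word 1).
It functions as the object of the preposition "with" of "bargained", so the gap sits immediately after word 5 ("with").
Base order: Alice had bargained with who before a pilot who has searched for this invoice had wondered whether the lawyer believed an auditor had vanished.

5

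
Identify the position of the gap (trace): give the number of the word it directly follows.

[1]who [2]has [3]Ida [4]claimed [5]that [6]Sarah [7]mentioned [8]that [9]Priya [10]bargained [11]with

The displaced element is "who" (word 1).
It is linked across 2 clause boundaries (that → that).
It functions as the object of the preposition "with" of "bargained", so the gap sits immediately after word 11 ("with").
Base order: Ida has claimed that Sarah mentioned that Priya bargained with who.

11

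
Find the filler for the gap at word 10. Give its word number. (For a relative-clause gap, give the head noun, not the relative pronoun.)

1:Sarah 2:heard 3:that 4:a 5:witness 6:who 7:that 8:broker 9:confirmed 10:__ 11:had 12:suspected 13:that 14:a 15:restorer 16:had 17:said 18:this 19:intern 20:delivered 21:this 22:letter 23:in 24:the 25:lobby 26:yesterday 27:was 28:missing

5

The gap at 10 is the subject of "suspected", inside a relative clause.
The relative pronoun is "who" (word 6); it is bound by the head noun immediately before it.
Its filler is the head noun "witness", at word 5.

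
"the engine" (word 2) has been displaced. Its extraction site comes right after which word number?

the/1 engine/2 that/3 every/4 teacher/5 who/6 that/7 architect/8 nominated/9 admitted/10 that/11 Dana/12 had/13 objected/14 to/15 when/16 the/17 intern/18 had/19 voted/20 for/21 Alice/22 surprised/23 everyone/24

The displaced element is "the engine" (word 2).
It is linked across 1 clause boundary (that).
It functions as the object of the preposition "to" of "objected", so the gap sits immediately after word 15 ("to").
Base order: Every teacher who that architect nominated admitted that Dana had objected to the engine when the intern had voted for Alice.

15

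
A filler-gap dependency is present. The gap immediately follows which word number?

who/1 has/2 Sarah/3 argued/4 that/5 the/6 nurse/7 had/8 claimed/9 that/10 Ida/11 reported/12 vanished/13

The displaced element is "who" (word 1).
It is linked across 3 clause boundaries (that → that → Ø).
It functions as the subject of "vanished", so the gap sits immediately after word 12 ("reported").
Base order: Sarah has argued that the nurse had claimed that Ida reported that who vanished.

12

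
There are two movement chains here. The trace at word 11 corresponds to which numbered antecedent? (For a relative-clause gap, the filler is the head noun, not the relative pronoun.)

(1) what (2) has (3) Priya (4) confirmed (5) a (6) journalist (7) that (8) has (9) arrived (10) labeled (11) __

The marked gap is the direct object of "labeled".
Its filler is the fronted wh-phrase "what", at word 1.
(The other dependency links word 6 to a gap after word 7.)

1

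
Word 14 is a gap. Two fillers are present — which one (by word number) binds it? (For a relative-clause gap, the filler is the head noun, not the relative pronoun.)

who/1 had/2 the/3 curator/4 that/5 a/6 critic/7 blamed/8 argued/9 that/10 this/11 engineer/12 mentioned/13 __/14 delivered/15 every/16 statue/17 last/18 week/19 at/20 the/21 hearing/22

The marked gap is the subject of "delivered".
Its filler is the fronted wh-phrase "who", at word 1.
(The other dependency links word 4 to a gap after word 8.)

1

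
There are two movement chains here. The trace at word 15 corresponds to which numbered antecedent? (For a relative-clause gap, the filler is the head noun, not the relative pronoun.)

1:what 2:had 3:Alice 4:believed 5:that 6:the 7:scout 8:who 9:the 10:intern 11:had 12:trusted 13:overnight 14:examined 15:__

The marked gap is the direct object of "examined".
Its filler is the fronted wh-phrase "what", at word 1.
(The other dependency links word 7 to a gap after word 12.)

1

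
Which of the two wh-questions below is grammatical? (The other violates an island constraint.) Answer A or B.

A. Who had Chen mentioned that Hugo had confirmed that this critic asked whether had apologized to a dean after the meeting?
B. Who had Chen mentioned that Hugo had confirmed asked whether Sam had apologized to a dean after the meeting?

B

In A, the wh-phrase is extracted from inside a wh-island (introduced by "whether"), which blocks movement.
In B, the extraction path crosses only that-complement boundaries, which are transparent.
So B is grammatical.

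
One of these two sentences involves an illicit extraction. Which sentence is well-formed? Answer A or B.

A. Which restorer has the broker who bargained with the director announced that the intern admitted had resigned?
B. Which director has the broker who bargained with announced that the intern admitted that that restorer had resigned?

In B, the wh-phrase is extracted from inside a complex-NP island (relative clause) (introduced by "who"), which blocks movement.
In A, the extraction path crosses only that-complement boundaries, which are transparent.
So A is grammatical.

A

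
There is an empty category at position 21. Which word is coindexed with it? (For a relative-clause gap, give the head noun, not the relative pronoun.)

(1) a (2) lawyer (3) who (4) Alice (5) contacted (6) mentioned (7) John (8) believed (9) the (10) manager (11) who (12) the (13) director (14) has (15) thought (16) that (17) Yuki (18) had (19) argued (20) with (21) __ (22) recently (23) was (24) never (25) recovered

The gap at 21 is the prepositional object of "argued", inside a relative clause.
The relative pronoun is "who" (word 11); it is bound by the head noun immediately before it.
Its filler is the head noun "manager", at word 10.

10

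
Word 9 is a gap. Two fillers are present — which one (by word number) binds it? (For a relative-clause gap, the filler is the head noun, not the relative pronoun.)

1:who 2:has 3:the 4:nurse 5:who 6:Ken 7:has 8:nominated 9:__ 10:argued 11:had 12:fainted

The marked gap is inside the relative clause, the direct object of "nominated".
Its filler is the head noun "nurse" (via "who"), at word 4.
(The other dependency links word 1 to a gap after word 10.)

4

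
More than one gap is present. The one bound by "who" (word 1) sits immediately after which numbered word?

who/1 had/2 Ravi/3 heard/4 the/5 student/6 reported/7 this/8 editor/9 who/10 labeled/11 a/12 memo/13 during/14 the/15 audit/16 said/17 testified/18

17

The displaced element is "who" (word 1).
It is linked across 3 clause boundaries (Ø → Ø → Ø).
It functions as the subject of "testified", so the gap sits immediately after word 17 ("said").
Base order: Ravi had heard the student reported this editor who labeled a memo during the audit said that who testified.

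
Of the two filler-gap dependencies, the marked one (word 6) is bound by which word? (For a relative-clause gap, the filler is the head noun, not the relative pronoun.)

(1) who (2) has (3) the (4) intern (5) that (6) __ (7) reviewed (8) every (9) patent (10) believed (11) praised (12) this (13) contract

The marked gap is inside the relative clause, the subject of "reviewed".
Its filler is the head noun "intern" (via "that"), at word 4.
(The other dependency links word 1 to a gap after word 10.)

4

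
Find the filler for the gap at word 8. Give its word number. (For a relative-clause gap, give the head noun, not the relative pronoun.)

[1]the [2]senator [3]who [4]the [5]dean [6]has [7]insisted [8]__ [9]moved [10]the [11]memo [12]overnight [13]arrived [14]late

2

The gap at 8 is the subject of "moved", inside a relative clause.
The relative pronoun is "who" (word 3); it is bound by the head noun immediately before it.
Its filler is the head noun "senator", at word 2.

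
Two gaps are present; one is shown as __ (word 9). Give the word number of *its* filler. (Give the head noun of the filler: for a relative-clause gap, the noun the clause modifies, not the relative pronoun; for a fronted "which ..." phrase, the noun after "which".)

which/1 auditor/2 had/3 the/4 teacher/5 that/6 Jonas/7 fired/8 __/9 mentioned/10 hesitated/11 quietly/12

The marked gap is inside the relative clause, the direct object of "fired".
Its filler is the head noun "teacher" (via "that"), at word 5.
(The other dependency links word 2 to a gap after word 10.)

5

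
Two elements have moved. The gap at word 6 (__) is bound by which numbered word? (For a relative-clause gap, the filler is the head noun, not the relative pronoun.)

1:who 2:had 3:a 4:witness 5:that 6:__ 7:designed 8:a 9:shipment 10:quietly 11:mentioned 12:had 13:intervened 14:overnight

4

The marked gap is inside the relative clause, the subject of "designed".
Its filler is the head noun "witness" (via "that"), at word 4.
(The other dependency links word 1 to a gap after word 11.)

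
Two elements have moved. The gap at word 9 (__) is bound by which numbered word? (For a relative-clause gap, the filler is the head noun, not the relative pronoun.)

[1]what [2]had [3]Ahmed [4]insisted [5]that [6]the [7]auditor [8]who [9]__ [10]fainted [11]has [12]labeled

7

The marked gap is inside the relative clause, the subject of "fainted".
Its filler is the head noun "auditor" (via "who"), at word 7.
(The other dependency links word 1 to a gap after word 12.)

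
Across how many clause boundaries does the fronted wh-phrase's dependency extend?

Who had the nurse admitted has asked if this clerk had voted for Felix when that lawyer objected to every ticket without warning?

"who" is extracted from the subject of "asked".
Boundaries crossed, outermost first: [Ø] — 1 in total.

1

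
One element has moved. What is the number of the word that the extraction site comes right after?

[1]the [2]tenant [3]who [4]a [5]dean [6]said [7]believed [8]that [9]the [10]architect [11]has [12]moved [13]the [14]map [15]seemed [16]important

The displaced element is "the tenant" (word 2).
It is linked across 1 clause boundary (Ø).
It functions as the subject of "believed", so the gap sits immediately after word 6 ("said").
Base order: A dean said that the tenant believed that the architect has moved the map.

6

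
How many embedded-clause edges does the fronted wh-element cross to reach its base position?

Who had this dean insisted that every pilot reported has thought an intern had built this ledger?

"who" is extracted from the subject of "thought".
Boundaries crossed, outermost first: [that], [Ø] — 2 in total.

2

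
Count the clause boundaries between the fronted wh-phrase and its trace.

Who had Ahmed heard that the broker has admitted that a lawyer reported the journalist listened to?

"who" is extracted from the PP object of "listened".
Boundaries crossed, outermost first: [that], [that], [Ø] — 3 in total.

3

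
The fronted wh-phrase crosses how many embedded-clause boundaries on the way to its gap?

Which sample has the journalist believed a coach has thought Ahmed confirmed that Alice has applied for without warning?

3

"which sample" is extracted from the PP object of "applied".
Boundaries crossed, outermost first: [Ø], [Ø], [that] — 3 in total.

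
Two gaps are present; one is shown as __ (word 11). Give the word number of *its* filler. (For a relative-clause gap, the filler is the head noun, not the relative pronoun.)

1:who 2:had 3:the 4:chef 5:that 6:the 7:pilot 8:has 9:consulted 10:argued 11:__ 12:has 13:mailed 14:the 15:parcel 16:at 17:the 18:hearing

1

The marked gap is the subject of "mailed".
Its filler is the fronted wh-phrase "who", at word 1.
(The other dependency links word 4 to a gap after word 9.)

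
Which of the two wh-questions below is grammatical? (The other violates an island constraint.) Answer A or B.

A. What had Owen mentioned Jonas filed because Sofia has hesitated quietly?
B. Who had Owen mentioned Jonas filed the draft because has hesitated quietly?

A

In B, the wh-phrase is extracted from inside an adjunct island (introduced by "because"), which blocks movement.
In A, the extraction path crosses only that-complement boundaries, which are transparent.
So A is grammatical.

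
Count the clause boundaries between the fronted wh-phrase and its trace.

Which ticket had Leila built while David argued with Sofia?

"which ticket" originates inside the matrix clause — no clause boundary is crossed.

0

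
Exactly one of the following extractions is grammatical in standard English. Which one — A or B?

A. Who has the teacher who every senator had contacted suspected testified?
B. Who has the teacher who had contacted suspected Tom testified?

A

In B, the wh-phrase is extracted from inside a complex-NP island (relative clause) (introduced by "who"), which blocks movement.
In A, the extraction path crosses only that-complement boundaries, which are transparent.
So A is grammatical.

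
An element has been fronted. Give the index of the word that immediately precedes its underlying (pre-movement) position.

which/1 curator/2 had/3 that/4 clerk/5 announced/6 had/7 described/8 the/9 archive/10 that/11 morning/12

The displaced element is "which curator" (word 2).
It is linked across 1 clause boundary (Ø).
It functions as the subject of "described", so the gap sits immediately after word 6 ("announced").
Base order: That clerk had announced that which curator had described the archive that morning.

6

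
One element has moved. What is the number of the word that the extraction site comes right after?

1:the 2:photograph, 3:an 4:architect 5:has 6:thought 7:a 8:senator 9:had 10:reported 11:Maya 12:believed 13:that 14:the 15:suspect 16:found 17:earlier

16

The displaced element is "the photograph" (word 2).
It is linked across 3 clause boundaries (Ø → Ø → that).
It functions as the direct object of "found", so the gap sits immediately after word 16 ("found").
Base order: An architect has thought a senator had reported Maya believed that the suspect found the photograph earlier.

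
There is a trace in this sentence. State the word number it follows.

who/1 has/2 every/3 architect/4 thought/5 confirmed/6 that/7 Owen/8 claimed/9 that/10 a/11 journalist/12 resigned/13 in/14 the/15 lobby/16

5

The displaced element is "who" (word 1).
It is linked across 1 clause boundary (Ø).
It functions as the subject of "confirmed", so the gap sits immediately after word 5 ("thought").
Base order: Every architect has thought who confirmed that Owen claimed that a journalist resigned in the lobby.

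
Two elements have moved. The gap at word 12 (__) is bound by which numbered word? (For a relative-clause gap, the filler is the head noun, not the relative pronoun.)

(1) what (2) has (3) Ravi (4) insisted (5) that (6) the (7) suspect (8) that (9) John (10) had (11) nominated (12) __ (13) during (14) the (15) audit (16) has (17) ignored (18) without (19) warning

The marked gap is inside the relative clause, the direct object of "nominated".
Its filler is the head noun "suspect" (via "that"), at word 7.
(The other dependency links word 1 to a gap after word 17.)

7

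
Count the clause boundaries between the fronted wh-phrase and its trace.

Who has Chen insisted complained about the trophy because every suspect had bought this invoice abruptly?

"who" is extracted from the subject of "complained".
Boundaries crossed, outermost first: [Ø] — 1 in total.

1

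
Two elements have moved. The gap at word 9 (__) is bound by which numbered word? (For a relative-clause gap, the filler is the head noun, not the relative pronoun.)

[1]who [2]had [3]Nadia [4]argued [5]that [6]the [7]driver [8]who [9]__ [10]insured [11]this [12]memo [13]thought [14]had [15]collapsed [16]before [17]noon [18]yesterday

7

The marked gap is inside the relative clause, the subject of "insured".
Its filler is the head noun "driver" (via "who"), at word 7.
(The other dependency links word 1 to a gap after word 13.)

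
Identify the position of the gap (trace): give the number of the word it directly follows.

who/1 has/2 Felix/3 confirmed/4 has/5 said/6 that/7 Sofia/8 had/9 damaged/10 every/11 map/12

4

The displaced element is "who" (word 1).
It is linked across 1 clause boundary (Ø).
It functions as the subject of "said", so the gap sits immediately after word 4 ("confirmed").
Base order: Felix has confirmed who has said that Sofia had damaged every map.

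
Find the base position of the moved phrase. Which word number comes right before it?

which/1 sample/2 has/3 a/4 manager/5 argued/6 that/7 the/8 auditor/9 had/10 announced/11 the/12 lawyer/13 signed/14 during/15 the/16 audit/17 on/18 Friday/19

The displaced element is "which sample" (word 2).
It is linked across 2 clause boundaries (that → Ø).
It functions as the direct object of "signed", so the gap sits immediately after word 14 ("signed").
Base order: A manager has argued that the auditor had announced the lawyer signed which sample during the audit on Friday.

14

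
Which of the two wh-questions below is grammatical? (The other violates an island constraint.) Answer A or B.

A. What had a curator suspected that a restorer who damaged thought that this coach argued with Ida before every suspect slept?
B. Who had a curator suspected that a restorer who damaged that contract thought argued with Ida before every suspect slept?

In A, the wh-phrase is extracted from inside a complex-NP island (relative clause) (introduced by "who"), which blocks movement.
In B, the extraction path crosses only that-complement boundaries, which are transparent.
So B is grammatical.

B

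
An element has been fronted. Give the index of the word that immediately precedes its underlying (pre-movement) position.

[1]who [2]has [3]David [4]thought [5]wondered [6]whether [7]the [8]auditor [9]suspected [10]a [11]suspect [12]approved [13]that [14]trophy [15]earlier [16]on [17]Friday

The displaced element is "who" (word 1).
It is linked across 1 clause boundary (Ø).
It functions as the subject of "wondered", so the gap sits immediately after word 4 ("thought").
Base order: David has thought who wondered whether the auditor suspected a suspect approved that trophy earlier on Friday.

4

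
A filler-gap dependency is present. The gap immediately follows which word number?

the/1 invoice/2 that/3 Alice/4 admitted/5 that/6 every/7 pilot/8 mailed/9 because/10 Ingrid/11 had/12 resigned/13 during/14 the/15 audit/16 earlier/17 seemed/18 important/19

The displaced element is "the invoice" (word 2).
It is linked across 1 clause boundary (that).
It functions as the direct object of "mailed", so the gap sits immediately after word 9 ("mailed").
Base order: Alice admitted that every pilot mailed the invoice because Ingrid had resigned during the audit earlier.

9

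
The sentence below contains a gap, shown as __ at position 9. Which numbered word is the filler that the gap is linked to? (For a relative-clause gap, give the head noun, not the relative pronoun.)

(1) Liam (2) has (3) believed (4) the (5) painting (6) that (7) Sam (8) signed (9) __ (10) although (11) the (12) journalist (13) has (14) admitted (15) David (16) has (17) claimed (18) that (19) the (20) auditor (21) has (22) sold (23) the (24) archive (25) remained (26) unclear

The gap at 9 is the object of "signed", inside a relative clause.
The relative pronoun is "that" (word 6); it is bound by the head noun immediately before it.
Its filler is the head noun "painting", at word 5.

5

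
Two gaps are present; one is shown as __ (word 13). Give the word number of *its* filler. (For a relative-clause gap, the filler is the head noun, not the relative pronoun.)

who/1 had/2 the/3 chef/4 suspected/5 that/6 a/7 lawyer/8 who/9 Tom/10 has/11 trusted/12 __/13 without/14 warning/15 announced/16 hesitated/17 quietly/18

The marked gap is inside the relative clause, the direct object of "trusted".
Its filler is the head noun "lawyer" (via "who"), at word 8.
(The other dependency links word 1 to a gap after word 16.)

8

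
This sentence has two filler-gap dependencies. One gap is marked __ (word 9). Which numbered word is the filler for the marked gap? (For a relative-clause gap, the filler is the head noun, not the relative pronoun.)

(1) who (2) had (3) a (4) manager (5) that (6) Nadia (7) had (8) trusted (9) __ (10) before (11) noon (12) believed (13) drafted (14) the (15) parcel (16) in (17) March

4

The marked gap is inside the relative clause, the direct object of "trusted".
Its filler is the head noun "manager" (via "that"), at word 4.
(The other dependency links word 1 to a gap after word 12.)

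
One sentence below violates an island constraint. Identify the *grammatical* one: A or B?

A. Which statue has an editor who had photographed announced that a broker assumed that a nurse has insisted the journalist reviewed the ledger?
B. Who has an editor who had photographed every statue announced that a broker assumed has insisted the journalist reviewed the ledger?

B

In A, the wh-phrase is extracted from inside a complex-NP island (relative clause) (introduced by "who"), which blocks movement.
In B, the extraction path crosses only that-complement boundaries, which are transparent.
So B is grammatical.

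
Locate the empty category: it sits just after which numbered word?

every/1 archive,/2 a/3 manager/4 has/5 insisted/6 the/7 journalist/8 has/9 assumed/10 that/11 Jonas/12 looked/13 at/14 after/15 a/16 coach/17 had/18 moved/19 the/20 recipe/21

The displaced element is "every archive" (word 2).
It is linked across 2 clause boundaries (Ø → that).
It functions as the object of the preposition "at" of "looked", so the gap sits immediately after word 14 ("at").
Base order: A manager has insisted the journalist has assumed that Jonas looked at every archive after a coach had moved the recipe.

14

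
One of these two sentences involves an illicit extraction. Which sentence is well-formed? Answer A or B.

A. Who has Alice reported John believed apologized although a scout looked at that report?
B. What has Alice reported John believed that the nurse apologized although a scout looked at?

A

In B, the wh-phrase is extracted from inside an adjunct island (introduced by "although"), which blocks movement.
In A, the extraction path crosses only that-complement boundaries, which are transparent.
So A is grammatical.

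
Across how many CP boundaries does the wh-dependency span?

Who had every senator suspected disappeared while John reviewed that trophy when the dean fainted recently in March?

"who" is extracted from the subject of "disappeared".
Boundaries crossed, outermost first: [Ø] — 1 in total.

1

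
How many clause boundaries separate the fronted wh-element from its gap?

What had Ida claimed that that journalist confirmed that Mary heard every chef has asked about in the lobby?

"what" is extracted from the PP object of "asked".
Boundaries crossed, outermost first: [that], [that], [Ø] — 3 in total.

3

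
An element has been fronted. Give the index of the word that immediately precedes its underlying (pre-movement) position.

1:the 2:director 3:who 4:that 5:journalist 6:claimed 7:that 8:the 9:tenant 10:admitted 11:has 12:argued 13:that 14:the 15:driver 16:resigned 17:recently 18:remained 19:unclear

10

The displaced element is "the director" (word 2).
It is linked across 2 clause boundaries (that → Ø).
It functions as the subject of "argued", so the gap sits immediately after word 10 ("admitted").
Base order: That journalist claimed that the tenant admitted that the director has argued that the driver resigned recently.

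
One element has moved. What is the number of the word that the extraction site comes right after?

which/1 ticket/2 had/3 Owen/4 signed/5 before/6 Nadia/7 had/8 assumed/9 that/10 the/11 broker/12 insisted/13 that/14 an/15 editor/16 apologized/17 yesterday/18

The displaced element is "which ticket" (word 2).
It functions as the direct object of "signed", so the gap sits immediately after word 5 ("signed").
Base order: Owen had signed which ticket before Nadia had assumed that the broker insisted that an editor apologized yesterday.

5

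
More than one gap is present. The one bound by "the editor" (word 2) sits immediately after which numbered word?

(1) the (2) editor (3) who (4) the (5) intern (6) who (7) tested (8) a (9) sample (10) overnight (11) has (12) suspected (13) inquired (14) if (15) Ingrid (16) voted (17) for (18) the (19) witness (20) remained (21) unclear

The displaced element is "the editor" (word 2).
It is linked across 1 clause boundary (Ø).
It functions as the subject of "inquired", so the gap sits immediately after word 12 ("suspected").
Base order: The intern who tested a sample overnight has suspected that the editor inquired if Ingrid voted for the witness.

12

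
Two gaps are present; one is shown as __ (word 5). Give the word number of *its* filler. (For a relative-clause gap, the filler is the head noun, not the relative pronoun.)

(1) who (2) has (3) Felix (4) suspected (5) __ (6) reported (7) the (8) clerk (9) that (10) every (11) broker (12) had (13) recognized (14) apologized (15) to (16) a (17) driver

1

The marked gap is the subject of "reported".
Its filler is the fronted wh-phrase "who", at word 1.
(The other dependency links word 8 to a gap after word 13.)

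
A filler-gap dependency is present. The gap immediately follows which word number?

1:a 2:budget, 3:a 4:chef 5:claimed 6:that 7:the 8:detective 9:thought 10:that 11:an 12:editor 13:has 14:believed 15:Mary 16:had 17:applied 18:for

The displaced element is "a budget" (word 2).
It is linked across 3 clause boundaries (that → that → Ø).
It functions as the object of the preposition "for" of "applied", so the gap sits immediately after word 18 ("for").
Base order: A chef claimed that the detective thought that an editor has believed Mary had applied for a budget.

18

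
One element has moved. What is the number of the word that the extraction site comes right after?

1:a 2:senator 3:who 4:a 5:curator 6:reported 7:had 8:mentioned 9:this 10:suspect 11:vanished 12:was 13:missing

The displaced element is "a senator" (word 2).
It is linked across 1 clause boundary (Ø).
It functions as the subject of "mentioned", so the gap sits immediately after word 6 ("reported").
Base order: A curator reported that a senator had mentioned this suspect vanished.

6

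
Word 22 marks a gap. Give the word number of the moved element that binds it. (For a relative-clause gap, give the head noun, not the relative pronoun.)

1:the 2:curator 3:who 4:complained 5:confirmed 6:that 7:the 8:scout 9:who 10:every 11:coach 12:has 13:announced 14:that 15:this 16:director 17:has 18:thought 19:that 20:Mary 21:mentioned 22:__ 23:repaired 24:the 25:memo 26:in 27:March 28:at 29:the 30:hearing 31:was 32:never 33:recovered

8

The gap at 22 is the subject of "repaired", inside a relative clause.
The relative pronoun is "who" (word 9); it is bound by the head noun immediately before it.
Its filler is the head noun "scout", at word 8.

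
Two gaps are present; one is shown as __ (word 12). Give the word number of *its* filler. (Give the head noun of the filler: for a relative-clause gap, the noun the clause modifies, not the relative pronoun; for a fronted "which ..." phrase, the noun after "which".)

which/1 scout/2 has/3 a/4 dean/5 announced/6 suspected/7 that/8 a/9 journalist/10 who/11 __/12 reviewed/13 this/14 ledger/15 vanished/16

The marked gap is inside the relative clause, the subject of "reviewed".
Its filler is the head noun "journalist" (via "who"), at word 10.
(The other dependency links word 2 to a gap after word 6.)

10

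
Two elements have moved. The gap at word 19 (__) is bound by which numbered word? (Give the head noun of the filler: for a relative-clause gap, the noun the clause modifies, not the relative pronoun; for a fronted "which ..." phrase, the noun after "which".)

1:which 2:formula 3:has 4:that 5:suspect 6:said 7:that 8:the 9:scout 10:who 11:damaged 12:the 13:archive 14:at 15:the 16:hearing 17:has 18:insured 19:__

2

The marked gap is the direct object of "insured".
Its filler is the fronted wh-phrase "which formula", at word 2.
(The other dependency links word 9 to a gap after word 10.)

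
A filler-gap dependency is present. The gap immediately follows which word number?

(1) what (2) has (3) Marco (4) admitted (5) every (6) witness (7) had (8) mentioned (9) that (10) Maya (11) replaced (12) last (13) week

The displaced element is "what" (word 1).
It is linked across 2 clause boundaries (Ø → that).
It functions as the direct object of "replaced", so the gap sits immediately after word 11 ("replaced").
Base order: Marco has admitted every witness had mentioned that Maya replaced what last week.

11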